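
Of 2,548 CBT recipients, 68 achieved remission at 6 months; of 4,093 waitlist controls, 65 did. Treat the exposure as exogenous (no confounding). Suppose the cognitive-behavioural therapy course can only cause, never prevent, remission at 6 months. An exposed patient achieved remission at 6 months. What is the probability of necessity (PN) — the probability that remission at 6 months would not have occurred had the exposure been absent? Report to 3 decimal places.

PN ≈ 0.405

p₁ = P(outcome | exposed) = 68/2548 = 0.026688
p₀ = P(outcome | unexposed) = 65/4093 = 0.015881
Under exogeneity and monotonicity, PN = (p₁ − p₀) / p₁.
PN = (0.026688 − 0.015881) / 0.026688 = 0.010807 / 0.026688 ≈ 0.4049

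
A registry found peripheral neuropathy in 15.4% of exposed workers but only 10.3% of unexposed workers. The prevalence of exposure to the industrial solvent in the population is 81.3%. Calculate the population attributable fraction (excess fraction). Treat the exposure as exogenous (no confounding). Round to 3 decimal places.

p₁ = 0.154, p₀ = 0.103.
Overall risk P(Y=1) = π·p₁ + (1−π)·p₀ = 0.813×0.154 + 0.187×0.103 = 0.14446.
Under exogeneity, PAF = [P(Y=1) − p₀] / P(Y=1).
PAF = (0.14446 − 0.103) / 0.14446 ≈ 0.2870

PAF ≈ 0.287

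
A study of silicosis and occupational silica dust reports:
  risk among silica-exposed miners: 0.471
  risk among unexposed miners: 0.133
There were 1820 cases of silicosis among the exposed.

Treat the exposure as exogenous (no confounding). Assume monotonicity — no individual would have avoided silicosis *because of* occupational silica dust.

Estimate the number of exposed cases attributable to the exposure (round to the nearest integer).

Let p₁ = 0.471, p₀ = 0.133.
PN = (p₁ − p₀)/p₁ = (0.471 − 0.133) / 0.471 ≈ 0.71762.
Attributable cases ≈ PN × (exposed cases) = 0.71762 × 1820 ≈ 1306.07.

about 1306 cases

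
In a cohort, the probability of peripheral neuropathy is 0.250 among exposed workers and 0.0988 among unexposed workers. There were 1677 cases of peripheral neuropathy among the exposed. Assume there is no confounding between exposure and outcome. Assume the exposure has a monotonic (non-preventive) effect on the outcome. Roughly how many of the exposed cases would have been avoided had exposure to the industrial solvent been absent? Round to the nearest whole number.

Let p₁ = 0.25, p₀ = 0.0988.
PN = (p₁ − p₀)/p₁ = (0.25 − 0.0988) / 0.25 ≈ 0.60480.
Attributable cases ≈ PN × (exposed cases) = 0.60480 × 1677 ≈ 1014.25.

about 1014 cases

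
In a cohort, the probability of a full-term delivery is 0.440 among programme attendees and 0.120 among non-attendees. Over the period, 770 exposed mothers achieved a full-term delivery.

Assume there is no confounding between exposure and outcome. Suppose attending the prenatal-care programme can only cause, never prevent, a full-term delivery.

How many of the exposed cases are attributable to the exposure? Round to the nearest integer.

about 560 cases

Let p₁ = 0.44, p₀ = 0.12.
PN = (p₁ − p₀)/p₁ = (0.44 − 0.12) / 0.44 ≈ 0.72727.
Attributable cases ≈ PN × (exposed cases) = 0.72727 × 770 ≈ 560.00.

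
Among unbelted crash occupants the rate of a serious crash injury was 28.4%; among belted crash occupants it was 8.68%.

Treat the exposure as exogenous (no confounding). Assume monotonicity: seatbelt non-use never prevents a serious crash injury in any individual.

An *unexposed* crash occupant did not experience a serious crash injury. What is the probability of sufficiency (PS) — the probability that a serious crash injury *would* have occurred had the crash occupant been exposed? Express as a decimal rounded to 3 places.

p₁ = 0.284, p₀ = 0.0868.
Under exogeneity and monotonicity, PS = (p₁ − p₀) / (1 − p₀).
PS = (0.284 − 0.0868) / (1 − 0.0868) = 0.1972 / 0.9132 ≈ 0.2159

PS ≈ 0.216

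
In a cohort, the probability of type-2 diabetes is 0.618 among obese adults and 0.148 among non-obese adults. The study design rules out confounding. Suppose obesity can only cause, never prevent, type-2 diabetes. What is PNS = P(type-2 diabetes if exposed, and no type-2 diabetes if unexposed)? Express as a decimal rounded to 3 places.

PNS ≈ 0.470

Let p₁ = 0.618, p₀ = 0.148.
Under exogeneity and monotonicity, PNS = p₁ − p₀.
PNS = 0.618 − 0.148 = 0.47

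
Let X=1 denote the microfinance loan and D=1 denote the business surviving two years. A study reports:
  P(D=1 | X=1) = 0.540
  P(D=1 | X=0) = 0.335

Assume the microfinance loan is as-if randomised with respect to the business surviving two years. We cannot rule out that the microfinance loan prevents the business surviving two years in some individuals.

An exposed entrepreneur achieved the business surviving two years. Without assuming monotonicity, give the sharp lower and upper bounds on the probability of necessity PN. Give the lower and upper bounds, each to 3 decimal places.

Let p₁ = 0.54, p₀ = 0.335.
Under exogeneity alone the bounds on PN are max{0,(p₁−p₀)/p₁} ≤ PN ≤ min{1,(1−p₀)/p₁}.
  lower = (p₁ − p₀)/p₁ = 0.205 / 0.54 ≈ 0.3796
  upper = min{1, (1 − p₀)/p₁} = 0.665 / 0.54 ≈ 1.2315 → capped at 1

0.380 ≤ PN ≤ 1.000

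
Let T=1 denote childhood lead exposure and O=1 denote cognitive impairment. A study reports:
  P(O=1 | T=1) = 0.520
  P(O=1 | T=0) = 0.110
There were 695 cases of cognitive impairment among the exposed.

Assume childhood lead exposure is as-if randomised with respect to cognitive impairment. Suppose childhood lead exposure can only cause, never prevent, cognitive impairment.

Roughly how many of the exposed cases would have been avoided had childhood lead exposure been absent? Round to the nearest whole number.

Let p₁ = 0.52, p₀ = 0.11.
PN = (p₁ − p₀)/p₁ = (0.52 − 0.11) / 0.52 ≈ 0.78846.
Attributable cases ≈ PN × (exposed cases) = 0.78846 × 695 ≈ 547.98.

about 548 cases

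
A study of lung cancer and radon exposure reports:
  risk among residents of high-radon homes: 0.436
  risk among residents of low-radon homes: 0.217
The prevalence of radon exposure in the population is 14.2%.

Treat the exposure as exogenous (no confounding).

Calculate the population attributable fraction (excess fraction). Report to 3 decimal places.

PAF ≈ 0.125

Let p₁ = 0.436, p₀ = 0.217.
Overall risk P(Y=1) = π·p₁ + (1−π)·p₀ = 0.142×0.436 + 0.858×0.217 = 0.2481.
Under exogeneity, PAF = [P(Y=1) − p₀] / P(Y=1).
PAF = (0.2481 − 0.217) / 0.2481 ≈ 0.1253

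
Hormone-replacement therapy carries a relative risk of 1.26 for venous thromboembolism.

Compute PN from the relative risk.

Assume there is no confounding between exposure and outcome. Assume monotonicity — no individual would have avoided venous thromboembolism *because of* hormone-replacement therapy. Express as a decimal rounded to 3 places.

Under exogeneity and monotonicity, PN = (RR − 1) / RR = 1 − 1/RR.
PN = (1.26 − 1) / 1.26 = 0.26 / 1.26 ≈ 0.2063

PN ≈ 0.206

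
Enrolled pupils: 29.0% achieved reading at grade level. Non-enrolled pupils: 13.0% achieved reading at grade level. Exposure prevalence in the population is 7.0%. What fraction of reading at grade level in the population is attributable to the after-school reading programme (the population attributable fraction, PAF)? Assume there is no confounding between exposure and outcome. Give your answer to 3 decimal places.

p₁ = 0.29, p₀ = 0.13.
Overall risk P(Y=1) = π·p₁ + (1−π)·p₀ = 0.07×0.29 + 0.93×0.13 = 0.1412.
Under exogeneity, PAF = [P(Y=1) − p₀] / P(Y=1).
PAF = (0.1412 − 0.13) / 0.1412 ≈ 0.0793

PAF ≈ 0.079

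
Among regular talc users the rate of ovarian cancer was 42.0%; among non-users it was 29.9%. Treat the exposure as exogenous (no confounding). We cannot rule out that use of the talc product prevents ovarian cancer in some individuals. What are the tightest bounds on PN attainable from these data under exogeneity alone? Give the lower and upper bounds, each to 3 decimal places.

p₁ = 0.42, p₀ = 0.299.
Under exogeneity alone the bounds on PN are max{0,(p₁−p₀)/p₁} ≤ PN ≤ min{1,(1−p₀)/p₁}.
  lower = (p₁ − p₀)/p₁ = 0.121 / 0.42 ≈ 0.2881
  upper = min{1, (1 − p₀)/p₁} = 0.701 / 0.42 ≈ 1.6690 → capped at 1

0.288 ≤ PN ≤ 1.000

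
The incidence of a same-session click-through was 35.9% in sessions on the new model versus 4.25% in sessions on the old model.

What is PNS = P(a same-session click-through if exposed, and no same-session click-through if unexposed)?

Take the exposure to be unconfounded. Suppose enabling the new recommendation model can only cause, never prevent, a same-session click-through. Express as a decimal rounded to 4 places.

PNS ≈ 0.3165

p₁ = 0.359, p₀ = 0.0425.
Under exogeneity and monotonicity, PNS = p₁ − p₀.
PNS = 0.359 − 0.0425 = 0.3165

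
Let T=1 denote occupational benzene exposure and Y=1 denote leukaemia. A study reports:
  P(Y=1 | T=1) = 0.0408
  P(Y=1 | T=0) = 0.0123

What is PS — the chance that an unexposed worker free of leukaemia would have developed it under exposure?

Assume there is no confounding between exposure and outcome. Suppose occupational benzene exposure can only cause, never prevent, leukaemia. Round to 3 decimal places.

PS ≈ 0.029

Let p₁ = 0.0408, p₀ = 0.0123.
Under exogeneity and monotonicity, PS = (p₁ − p₀) / (1 − p₀).
PS = (0.0408 − 0.0123) / (1 − 0.0123) = 0.0285 / 0.9877 ≈ 0.0289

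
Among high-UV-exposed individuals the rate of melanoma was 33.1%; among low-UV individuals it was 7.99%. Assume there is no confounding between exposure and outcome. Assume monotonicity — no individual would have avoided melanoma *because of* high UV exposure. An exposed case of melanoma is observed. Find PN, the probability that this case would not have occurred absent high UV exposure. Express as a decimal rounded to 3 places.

p₁ = 0.331, p₀ = 0.0799.
Under exogeneity and monotonicity, PN = (p₁ − p₀) / p₁.
PN = (0.331 − 0.0799) / 0.331 = 0.2511 / 0.331 ≈ 0.7586

PN ≈ 0.759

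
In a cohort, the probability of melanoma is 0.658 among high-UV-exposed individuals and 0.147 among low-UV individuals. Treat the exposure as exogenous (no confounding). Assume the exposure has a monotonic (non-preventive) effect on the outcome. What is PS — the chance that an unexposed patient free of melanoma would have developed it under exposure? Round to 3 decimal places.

Let p₁ = 0.658, p₀ = 0.147.
Under exogeneity and monotonicity, PS = (p₁ − p₀) / (1 − p₀).
PS = (0.658 − 0.147) / (1 − 0.147) = 0.511 / 0.853 ≈ 0.5991

PS ≈ 0.599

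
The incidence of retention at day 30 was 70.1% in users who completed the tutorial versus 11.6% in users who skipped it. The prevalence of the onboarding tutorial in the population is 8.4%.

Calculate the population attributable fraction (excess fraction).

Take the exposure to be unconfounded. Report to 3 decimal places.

PAF ≈ 0.298

p₁ = 0.701, p₀ = 0.116.
Overall risk P(Y=1) = π·p₁ + (1−π)·p₀ = 0.084×0.701 + 0.916×0.116 = 0.16514.
Under exogeneity, PAF = [P(Y=1) − p₀] / P(Y=1).
PAF = (0.16514 − 0.116) / 0.16514 ≈ 0.2976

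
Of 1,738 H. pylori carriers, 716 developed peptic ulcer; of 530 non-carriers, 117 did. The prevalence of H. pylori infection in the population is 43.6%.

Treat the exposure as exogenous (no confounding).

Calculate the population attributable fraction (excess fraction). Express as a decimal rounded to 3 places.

PAF ≈ 0.274

p₁ = P(outcome | exposed) = 716/1738 = 0.41197
p₀ = P(outcome | unexposed) = 117/530 = 0.22075
Overall risk P(Y=1) = π·p₁ + (1−π)·p₀ = 0.436×0.41197 + 0.564×0.22075 = 0.30412.
Under exogeneity, PAF = [P(Y=1) − p₀] / P(Y=1).
PAF = (0.30412 − 0.22075) / 0.30412 ≈ 0.2741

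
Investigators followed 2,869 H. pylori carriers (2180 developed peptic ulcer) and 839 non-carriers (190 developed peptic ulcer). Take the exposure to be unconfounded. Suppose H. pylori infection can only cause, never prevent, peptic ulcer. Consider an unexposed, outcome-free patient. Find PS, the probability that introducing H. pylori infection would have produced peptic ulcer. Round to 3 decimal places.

p₁ = P(outcome | exposed) = 2180/2869 = 0.75985
p₀ = P(outcome | unexposed) = 190/839 = 0.22646
Under exogeneity and monotonicity, PS = (p₁ − p₀) / (1 − p₀).
PS = (0.75985 − 0.22646) / (1 − 0.22646) = 0.53339 / 0.77354 ≈ 0.6895

PS ≈ 0.690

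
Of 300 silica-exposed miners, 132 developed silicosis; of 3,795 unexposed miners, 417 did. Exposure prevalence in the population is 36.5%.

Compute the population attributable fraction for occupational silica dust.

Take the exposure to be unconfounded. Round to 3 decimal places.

p₁ = P(outcome | exposed) = 132/300 = 0.44
p₀ = P(outcome | unexposed) = 417/3795 = 0.10988
Overall risk P(Y=1) = π·p₁ + (1−π)·p₀ = 0.365×0.44 + 0.635×0.10988 = 0.23037.
Under exogeneity, PAF = [P(Y=1) − p₀] / P(Y=1).
PAF = (0.23037 − 0.10988) / 0.23037 ≈ 0.5230

PAF ≈ 0.523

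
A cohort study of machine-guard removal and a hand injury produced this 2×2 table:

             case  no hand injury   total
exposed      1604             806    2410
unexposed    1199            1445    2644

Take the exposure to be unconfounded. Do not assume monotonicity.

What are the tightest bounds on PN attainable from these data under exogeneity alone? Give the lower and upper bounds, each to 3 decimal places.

p₁ = P(outcome | exposed) = 1604/2410 = 0.66556
p₀ = P(outcome | unexposed) = 1199/2644 = 0.45348
Under exogeneity alone the bounds on PN are max{0,(p₁−p₀)/p₁} ≤ PN ≤ min{1,(1−p₀)/p₁}.
  lower = (p₁ − p₀)/p₁ = 0.21208 / 0.66556 ≈ 0.3186
  upper = min{1, (1 − p₀)/p₁} = 0.54652 / 0.66556 ≈ 0.8211

0.319 ≤ PN ≤ 0.821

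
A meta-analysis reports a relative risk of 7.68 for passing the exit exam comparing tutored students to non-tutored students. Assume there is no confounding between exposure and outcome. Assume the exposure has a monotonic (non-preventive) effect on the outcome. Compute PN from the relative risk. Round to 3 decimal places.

PN ≈ 0.870

Under exogeneity and monotonicity, PN = (RR − 1) / RR = 1 − 1/RR.
PN = (7.68 − 1) / 7.68 = 6.68 / 7.68 ≈ 0.8698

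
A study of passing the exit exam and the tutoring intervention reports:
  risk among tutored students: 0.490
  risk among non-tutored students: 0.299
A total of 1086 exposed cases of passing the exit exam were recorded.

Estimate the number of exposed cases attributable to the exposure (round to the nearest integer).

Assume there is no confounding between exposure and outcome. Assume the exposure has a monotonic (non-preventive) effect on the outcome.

about 423 cases

Let p₁ = 0.49, p₀ = 0.299.
PN = (p₁ − p₀)/p₁ = (0.49 − 0.299) / 0.49 ≈ 0.38980.
Attributable cases ≈ PN × (exposed cases) = 0.38980 × 1086 ≈ 423.32.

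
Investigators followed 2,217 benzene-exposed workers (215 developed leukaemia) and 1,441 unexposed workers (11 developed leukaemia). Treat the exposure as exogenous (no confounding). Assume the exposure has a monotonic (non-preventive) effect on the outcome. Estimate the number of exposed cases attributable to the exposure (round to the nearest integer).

about 198 cases

p₁ = P(outcome | exposed) = 215/2217 = 0.096978
p₀ = P(outcome | unexposed) = 11/1441 = 0.0076336
PN = (p₁ − p₀)/p₁ = (0.096978 − 0.0076336) / 0.096978 ≈ 0.92129.
Attributable cases ≈ PN × (exposed cases) = 0.92129 × 215 ≈ 198.08.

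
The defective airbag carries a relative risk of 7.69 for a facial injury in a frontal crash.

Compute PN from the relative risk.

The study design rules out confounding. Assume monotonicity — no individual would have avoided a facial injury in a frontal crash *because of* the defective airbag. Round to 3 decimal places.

Under exogeneity and monotonicity, PN = (RR − 1) / RR = 1 − 1/RR.
PN = (7.69 − 1) / 7.69 = 6.69 / 7.69 ≈ 0.8700

PN ≈ 0.870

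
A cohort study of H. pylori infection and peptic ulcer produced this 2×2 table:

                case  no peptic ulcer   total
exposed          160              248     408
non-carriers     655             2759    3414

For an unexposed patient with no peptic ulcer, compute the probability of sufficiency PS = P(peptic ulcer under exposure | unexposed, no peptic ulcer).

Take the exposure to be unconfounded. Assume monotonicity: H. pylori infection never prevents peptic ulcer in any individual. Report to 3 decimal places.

PS ≈ 0.248

p₁ = P(outcome | exposed) = 160/408 = 0.39216
p₀ = P(outcome | unexposed) = 655/3414 = 0.19186
Under exogeneity and monotonicity, PS = (p₁ − p₀)/(1 − p₀).
PS = (0.39216 − 0.19186) / 0.80814 ≈ 0.2479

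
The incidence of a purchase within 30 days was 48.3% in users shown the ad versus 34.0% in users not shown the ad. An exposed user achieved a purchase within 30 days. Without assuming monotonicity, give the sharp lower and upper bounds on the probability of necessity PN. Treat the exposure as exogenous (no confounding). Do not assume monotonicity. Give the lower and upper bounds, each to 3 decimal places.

p₁ = 0.483, p₀ = 0.34.
Under exogeneity alone the bounds on PN are max{0,(p₁−p₀)/p₁} ≤ PN ≤ min{1,(1−p₀)/p₁}.
  lower = (p₁ − p₀)/p₁ = 0.143 / 0.483 ≈ 0.2961
  upper = min{1, (1 − p₀)/p₁} = 0.66 / 0.483 ≈ 1.3665 → capped at 1

0.296 ≤ PN ≤ 1.000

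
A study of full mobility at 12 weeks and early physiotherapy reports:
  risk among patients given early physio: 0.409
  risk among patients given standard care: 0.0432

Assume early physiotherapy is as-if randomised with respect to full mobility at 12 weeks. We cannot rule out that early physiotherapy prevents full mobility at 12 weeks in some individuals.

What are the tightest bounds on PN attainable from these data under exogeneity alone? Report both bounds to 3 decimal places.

0.894 ≤ PN ≤ 1.000

Let p₁ = 0.409, p₀ = 0.0432.
Under exogeneity alone the bounds on PN are max{0,(p₁−p₀)/p₁} ≤ PN ≤ min{1,(1−p₀)/p₁}.
  lower = (p₁ − p₀)/p₁ = 0.3658 / 0.409 ≈ 0.8944
  upper = min{1, (1 − p₀)/p₁} = 0.9568 / 0.409 ≈ 2.3394 → capped at 1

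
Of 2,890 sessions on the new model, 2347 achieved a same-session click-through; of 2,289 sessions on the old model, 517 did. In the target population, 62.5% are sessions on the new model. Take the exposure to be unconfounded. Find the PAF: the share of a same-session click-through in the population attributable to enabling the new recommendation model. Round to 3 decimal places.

PAF ≈ 0.619

p₁ = P(outcome | exposed) = 2347/2890 = 0.81211
p₀ = P(outcome | unexposed) = 517/2289 = 0.22586
Overall risk P(Y=1) = π·p₁ + (1−π)·p₀ = 0.625×0.81211 + 0.375×0.22586 = 0.59227.
Under exogeneity, PAF = [P(Y=1) − p₀] / P(Y=1).
PAF = (0.59227 − 0.22586) / 0.59227 ≈ 0.6186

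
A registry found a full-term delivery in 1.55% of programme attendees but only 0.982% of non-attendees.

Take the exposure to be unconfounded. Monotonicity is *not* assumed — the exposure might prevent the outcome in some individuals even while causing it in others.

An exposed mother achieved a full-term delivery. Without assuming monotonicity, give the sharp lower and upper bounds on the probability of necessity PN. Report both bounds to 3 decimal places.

0.366 ≤ PN ≤ 1.000

p₁ = 0.0155, p₀ = 0.00982.
Under exogeneity alone the bounds on PN are max{0,(p₁−p₀)/p₁} ≤ PN ≤ min{1,(1−p₀)/p₁}.
  lower = (p₁ − p₀)/p₁ = 0.00568 / 0.0155 ≈ 0.3665
  upper = min{1, (1 − p₀)/p₁} = 0.99018 / 0.0155 ≈ 63.8826 → capped at 1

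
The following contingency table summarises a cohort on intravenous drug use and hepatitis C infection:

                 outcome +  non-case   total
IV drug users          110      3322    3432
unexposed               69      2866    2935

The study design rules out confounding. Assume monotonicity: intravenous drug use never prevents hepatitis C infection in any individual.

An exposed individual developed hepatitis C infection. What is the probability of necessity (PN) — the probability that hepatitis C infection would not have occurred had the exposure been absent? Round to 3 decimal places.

p₁ = P(outcome | exposed) = 110/3432 = 0.032051
p₀ = P(outcome | unexposed) = 69/2935 = 0.023509
Under exogeneity and monotonicity, PN = (p₁ − p₀) / p₁.
PN = (0.032051 − 0.023509) / 0.032051 = 0.0085419 / 0.032051 ≈ 0.2665

PN ≈ 0.267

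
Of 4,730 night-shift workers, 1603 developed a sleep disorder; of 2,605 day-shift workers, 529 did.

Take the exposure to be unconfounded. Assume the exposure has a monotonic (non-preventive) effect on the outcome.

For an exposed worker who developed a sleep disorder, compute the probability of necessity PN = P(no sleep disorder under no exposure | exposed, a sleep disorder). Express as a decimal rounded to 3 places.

p₁ = P(outcome | exposed) = 1603/4730 = 0.3389
p₀ = P(outcome | unexposed) = 529/2605 = 0.20307
Under exogeneity and monotonicity, PN = (p₁ − p₀) / p₁.
PN = (0.3389 − 0.20307) / 0.3389 = 0.13583 / 0.3389 ≈ 0.4008

PN ≈ 0.401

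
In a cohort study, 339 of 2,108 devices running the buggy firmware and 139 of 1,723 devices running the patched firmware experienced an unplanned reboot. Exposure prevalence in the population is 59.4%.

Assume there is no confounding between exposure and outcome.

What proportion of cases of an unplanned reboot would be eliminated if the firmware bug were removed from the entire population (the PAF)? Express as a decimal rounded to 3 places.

p₁ = P(outcome | exposed) = 339/2108 = 0.16082
p₀ = P(outcome | unexposed) = 139/1723 = 0.080673
Overall risk P(Y=1) = π·p₁ + (1−π)·p₀ = 0.594×0.16082 + 0.406×0.080673 = 0.12828.
Under exogeneity, PAF = [P(Y=1) − p₀] / P(Y=1).
PAF = (0.12828 − 0.080673) / 0.12828 ≈ 0.3711

PAF ≈ 0.371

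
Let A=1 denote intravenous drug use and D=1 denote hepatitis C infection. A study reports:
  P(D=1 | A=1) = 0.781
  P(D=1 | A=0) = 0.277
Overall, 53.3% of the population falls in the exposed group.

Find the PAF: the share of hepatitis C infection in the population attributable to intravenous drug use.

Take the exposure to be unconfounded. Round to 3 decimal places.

PAF ≈ 0.492

Let p₁ = 0.781, p₀ = 0.277.
Overall risk P(Y=1) = π·p₁ + (1−π)·p₀ = 0.533×0.781 + 0.467×0.277 = 0.54563.
Under exogeneity, PAF = [P(Y=1) − p₀] / P(Y=1).
PAF = (0.54563 − 0.277) / 0.54563 ≈ 0.4923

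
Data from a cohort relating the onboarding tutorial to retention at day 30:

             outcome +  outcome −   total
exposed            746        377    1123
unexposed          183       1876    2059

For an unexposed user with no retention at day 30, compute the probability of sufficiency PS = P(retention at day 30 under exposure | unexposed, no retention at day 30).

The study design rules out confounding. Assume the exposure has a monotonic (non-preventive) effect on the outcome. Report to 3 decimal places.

p₁ = P(outcome | exposed) = 746/1123 = 0.66429
p₀ = P(outcome | unexposed) = 183/2059 = 0.088878
Under exogeneity and monotonicity, PS = (p₁ − p₀)/(1 − p₀).
PS = (0.66429 − 0.088878) / 0.91112 ≈ 0.6315

PS ≈ 0.632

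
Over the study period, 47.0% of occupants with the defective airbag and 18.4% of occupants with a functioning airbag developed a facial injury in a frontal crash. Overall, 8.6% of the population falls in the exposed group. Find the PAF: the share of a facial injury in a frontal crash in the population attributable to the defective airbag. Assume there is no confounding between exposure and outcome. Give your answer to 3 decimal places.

PAF ≈ 0.118

p₁ = 0.47, p₀ = 0.184.
Overall risk P(Y=1) = π·p₁ + (1−π)·p₀ = 0.086×0.47 + 0.914×0.184 = 0.2086.
Under exogeneity, PAF = [P(Y=1) − p₀] / P(Y=1).
PAF = (0.2086 − 0.184) / 0.2086 ≈ 0.1179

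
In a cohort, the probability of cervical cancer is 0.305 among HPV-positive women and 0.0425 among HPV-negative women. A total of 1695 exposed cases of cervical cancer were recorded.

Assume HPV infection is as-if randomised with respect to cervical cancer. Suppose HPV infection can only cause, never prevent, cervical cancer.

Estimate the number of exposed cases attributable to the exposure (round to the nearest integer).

Let p₁ = 0.305, p₀ = 0.0425.
PN = (p₁ − p₀)/p₁ = (0.305 − 0.0425) / 0.305 ≈ 0.86066.
Attributable cases ≈ PN × (exposed cases) = 0.86066 × 1695 ≈ 1458.81.

about 1459 cases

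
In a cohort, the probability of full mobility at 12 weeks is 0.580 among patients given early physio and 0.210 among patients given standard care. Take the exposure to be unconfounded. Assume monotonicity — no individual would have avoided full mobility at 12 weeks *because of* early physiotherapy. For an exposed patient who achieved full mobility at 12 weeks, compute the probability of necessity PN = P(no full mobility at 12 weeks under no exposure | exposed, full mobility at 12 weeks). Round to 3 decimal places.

Let p₁ = 0.58, p₀ = 0.21.
Under exogeneity and monotonicity, PN = (p₁ − p₀) / p₁.
PN = (0.58 − 0.21) / 0.58 = 0.37 / 0.58 ≈ 0.6379

PN ≈ 0.638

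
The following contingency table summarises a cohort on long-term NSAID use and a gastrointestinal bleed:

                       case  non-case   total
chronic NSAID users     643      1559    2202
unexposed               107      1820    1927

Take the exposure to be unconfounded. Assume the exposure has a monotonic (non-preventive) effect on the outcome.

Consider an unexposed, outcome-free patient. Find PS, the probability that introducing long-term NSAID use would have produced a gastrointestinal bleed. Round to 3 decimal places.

PS ≈ 0.250

p₁ = P(outcome | exposed) = 643/2202 = 0.29201
p₀ = P(outcome | unexposed) = 107/1927 = 0.055527
Under exogeneity and monotonicity, PS = (p₁ − p₀) / (1 − p₀).
PS = (0.29201 − 0.055527) / (1 − 0.055527) = 0.23648 / 0.94447 ≈ 0.2504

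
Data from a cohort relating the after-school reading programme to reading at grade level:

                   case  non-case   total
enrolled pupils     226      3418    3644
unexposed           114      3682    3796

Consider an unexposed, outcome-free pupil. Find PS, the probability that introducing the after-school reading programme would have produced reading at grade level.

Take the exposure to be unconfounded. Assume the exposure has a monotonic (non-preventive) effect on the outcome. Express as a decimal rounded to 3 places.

p₁ = P(outcome | exposed) = 226/3644 = 0.06202
p₀ = P(outcome | unexposed) = 114/3796 = 0.030032
Under exogeneity and monotonicity, PS = (p₁ − p₀) / (1 − p₀).
PS = (0.06202 − 0.030032) / (1 − 0.030032) = 0.031988 / 0.96997 ≈ 0.0330

PS ≈ 0.033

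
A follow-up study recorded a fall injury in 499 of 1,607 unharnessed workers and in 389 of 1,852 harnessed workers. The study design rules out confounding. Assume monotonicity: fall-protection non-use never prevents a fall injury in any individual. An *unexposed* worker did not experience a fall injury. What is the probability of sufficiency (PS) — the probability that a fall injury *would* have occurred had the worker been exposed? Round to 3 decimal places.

PS ≈ 0.127

p₁ = P(outcome | exposed) = 499/1607 = 0.31052
p₀ = P(outcome | unexposed) = 389/1852 = 0.21004
Under exogeneity and monotonicity, PS = (p₁ − p₀) / (1 − p₀).
PS = (0.31052 − 0.21004) / (1 − 0.21004) = 0.10047 / 0.78996 ≈ 0.1272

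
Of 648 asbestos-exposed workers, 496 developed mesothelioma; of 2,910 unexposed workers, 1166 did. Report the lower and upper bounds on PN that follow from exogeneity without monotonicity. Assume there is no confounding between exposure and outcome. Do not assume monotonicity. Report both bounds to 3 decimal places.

0.477 ≤ PN ≤ 0.783

p₁ = P(outcome | exposed) = 496/648 = 0.76543
p₀ = P(outcome | unexposed) = 1166/2910 = 0.40069
Under exogeneity alone the bounds on PN are max{0,(p₁−p₀)/p₁} ≤ PN ≤ min{1,(1−p₀)/p₁}.
  lower = (p₁ − p₀)/p₁ = 0.36474 / 0.76543 ≈ 0.4765
  upper = min{1, (1 − p₀)/p₁} = 0.59931 / 0.76543 ≈ 0.7830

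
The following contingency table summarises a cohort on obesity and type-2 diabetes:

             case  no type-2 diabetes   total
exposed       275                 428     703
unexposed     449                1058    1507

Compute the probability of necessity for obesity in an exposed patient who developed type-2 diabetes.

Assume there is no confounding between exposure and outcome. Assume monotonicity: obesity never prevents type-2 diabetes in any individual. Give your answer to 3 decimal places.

PN ≈ 0.238

p₁ = P(outcome | exposed) = 275/703 = 0.39118
p₀ = P(outcome | unexposed) = 449/1507 = 0.29794
Under exogeneity and monotonicity, PN = (p₁ − p₀)/p₁.
PN = (0.39118 − 0.29794) / 0.39118 ≈ 0.2383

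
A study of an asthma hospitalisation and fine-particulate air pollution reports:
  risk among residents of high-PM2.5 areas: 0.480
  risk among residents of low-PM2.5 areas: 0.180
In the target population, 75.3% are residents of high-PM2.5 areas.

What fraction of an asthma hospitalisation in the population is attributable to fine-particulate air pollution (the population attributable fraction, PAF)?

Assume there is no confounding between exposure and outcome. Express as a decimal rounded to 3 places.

Let p₁ = 0.48, p₀ = 0.18.
Overall risk P(Y=1) = π·p₁ + (1−π)·p₀ = 0.753×0.48 + 0.247×0.18 = 0.4059.
Under exogeneity, PAF = [P(Y=1) − p₀] / P(Y=1).
PAF = (0.4059 − 0.18) / 0.4059 ≈ 0.5565

PAF ≈ 0.557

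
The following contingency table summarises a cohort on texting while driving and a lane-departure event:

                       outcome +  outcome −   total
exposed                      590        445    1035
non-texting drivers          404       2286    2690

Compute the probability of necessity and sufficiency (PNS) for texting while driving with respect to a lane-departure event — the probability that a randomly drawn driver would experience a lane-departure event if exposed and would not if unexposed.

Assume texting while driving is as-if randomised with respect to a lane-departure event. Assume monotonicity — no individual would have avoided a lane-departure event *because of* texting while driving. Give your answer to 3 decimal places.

p₁ = P(outcome | exposed) = 590/1035 = 0.57005
p₀ = P(outcome | unexposed) = 404/2690 = 0.15019
Under exogeneity and monotonicity, PNS = p₁ − p₀.
PNS = 0.57005 − 0.15019 = 0.41986

PNS ≈ 0.420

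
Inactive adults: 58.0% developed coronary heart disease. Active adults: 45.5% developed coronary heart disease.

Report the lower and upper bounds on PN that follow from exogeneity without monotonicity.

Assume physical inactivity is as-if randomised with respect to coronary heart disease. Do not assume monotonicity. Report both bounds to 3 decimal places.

0.216 ≤ PN ≤ 0.940

p₁ = 0.58, p₀ = 0.455.
Under exogeneity alone the bounds on PN are max{0,(p₁−p₀)/p₁} ≤ PN ≤ min{1,(1−p₀)/p₁}.
  lower = (p₁ − p₀)/p₁ = 0.125 / 0.58 ≈ 0.2155
  upper = min{1, (1 − p₀)/p₁} = 0.545 / 0.58 ≈ 0.9397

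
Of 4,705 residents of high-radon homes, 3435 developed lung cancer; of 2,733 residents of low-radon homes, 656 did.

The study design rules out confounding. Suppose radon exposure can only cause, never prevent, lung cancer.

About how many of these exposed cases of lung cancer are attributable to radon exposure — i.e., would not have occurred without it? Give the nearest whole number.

about 2306 cases

p₁ = P(outcome | exposed) = 3435/4705 = 0.73007
p₀ = P(outcome | unexposed) = 656/2733 = 0.24003
PN = (p₁ − p₀)/p₁ = (0.73007 − 0.24003) / 0.73007 ≈ 0.67123.
Attributable cases ≈ PN × (exposed cases) = 0.67123 × 3435 ≈ 2305.66.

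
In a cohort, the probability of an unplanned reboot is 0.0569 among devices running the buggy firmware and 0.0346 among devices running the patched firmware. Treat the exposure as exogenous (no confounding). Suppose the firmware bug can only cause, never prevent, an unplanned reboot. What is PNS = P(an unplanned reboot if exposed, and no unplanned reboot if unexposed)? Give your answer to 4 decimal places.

Let p₁ = 0.0569, p₀ = 0.0346.
Under exogeneity and monotonicity, PNS = p₁ − p₀.
PNS = 0.0569 − 0.0346 = 0.0223

PNS ≈ 0.0223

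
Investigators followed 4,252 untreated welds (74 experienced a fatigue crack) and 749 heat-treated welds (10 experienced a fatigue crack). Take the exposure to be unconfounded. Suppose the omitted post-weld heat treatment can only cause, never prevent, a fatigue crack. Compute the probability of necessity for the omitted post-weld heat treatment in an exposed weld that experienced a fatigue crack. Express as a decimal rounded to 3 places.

p₁ = P(outcome | exposed) = 74/4252 = 0.017404
p₀ = P(outcome | unexposed) = 10/749 = 0.013351
Under exogeneity and monotonicity, PN = (p₁ − p₀) / p₁.
PN = (0.017404 − 0.013351) / 0.017404 = 0.0040524 / 0.017404 ≈ 0.2329

PN ≈ 0.233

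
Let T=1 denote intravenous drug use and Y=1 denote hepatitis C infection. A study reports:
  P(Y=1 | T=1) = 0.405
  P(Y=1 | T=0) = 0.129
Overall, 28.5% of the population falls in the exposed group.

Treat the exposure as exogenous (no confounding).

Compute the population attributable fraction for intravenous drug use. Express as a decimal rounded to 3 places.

PAF ≈ 0.379

Let p₁ = 0.405, p₀ = 0.129.
Overall risk P(Y=1) = π·p₁ + (1−π)·p₀ = 0.285×0.405 + 0.715×0.129 = 0.20766.
Under exogeneity, PAF = [P(Y=1) − p₀] / P(Y=1).
PAF = (0.20766 − 0.129) / 0.20766 ≈ 0.3788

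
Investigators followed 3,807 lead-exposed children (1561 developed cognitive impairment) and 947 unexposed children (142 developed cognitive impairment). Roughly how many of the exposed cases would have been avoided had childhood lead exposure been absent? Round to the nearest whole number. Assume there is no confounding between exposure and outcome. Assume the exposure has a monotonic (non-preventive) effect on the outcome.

about 990 cases

p₁ = P(outcome | exposed) = 1561/3807 = 0.41003
p₀ = P(outcome | unexposed) = 142/947 = 0.14995
PN = (p₁ − p₀)/p₁ = (0.41003 − 0.14995) / 0.41003 ≈ 0.63431.
Attributable cases ≈ PN × (exposed cases) = 0.63431 × 1561 ≈ 990.15.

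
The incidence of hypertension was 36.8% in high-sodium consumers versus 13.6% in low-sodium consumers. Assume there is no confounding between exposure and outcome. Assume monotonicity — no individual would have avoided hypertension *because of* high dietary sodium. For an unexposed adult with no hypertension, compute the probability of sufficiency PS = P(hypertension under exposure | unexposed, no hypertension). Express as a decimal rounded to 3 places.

PS ≈ 0.269

p₁ = 0.368, p₀ = 0.136.
Under exogeneity and monotonicity, PS = (p₁ − p₀) / (1 − p₀).
PS = (0.368 − 0.136) / (1 − 0.136) = 0.232 / 0.864 ≈ 0.2685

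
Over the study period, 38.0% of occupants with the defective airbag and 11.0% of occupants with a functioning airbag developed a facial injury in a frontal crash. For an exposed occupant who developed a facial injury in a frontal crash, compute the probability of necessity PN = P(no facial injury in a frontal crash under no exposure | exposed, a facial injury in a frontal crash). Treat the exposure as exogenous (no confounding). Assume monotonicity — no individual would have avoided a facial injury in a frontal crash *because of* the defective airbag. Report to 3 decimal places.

p₁ = 0.38, p₀ = 0.11.
Under exogeneity and monotonicity, PN = (p₁ − p₀) / p₁.
PN = (0.38 − 0.11) / 0.38 = 0.27 / 0.38 ≈ 0.7105

PN ≈ 0.711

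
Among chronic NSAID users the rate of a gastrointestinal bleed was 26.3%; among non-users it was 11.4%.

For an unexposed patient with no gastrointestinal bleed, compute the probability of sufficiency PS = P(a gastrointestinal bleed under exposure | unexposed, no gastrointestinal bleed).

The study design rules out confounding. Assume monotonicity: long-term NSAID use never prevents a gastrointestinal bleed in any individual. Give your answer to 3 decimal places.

PS ≈ 0.168

p₁ = 0.263, p₀ = 0.114.
Under exogeneity and monotonicity, PS = (p₁ − p₀) / (1 − p₀).
PS = (0.263 − 0.114) / (1 − 0.114) = 0.149 / 0.886 ≈ 0.1682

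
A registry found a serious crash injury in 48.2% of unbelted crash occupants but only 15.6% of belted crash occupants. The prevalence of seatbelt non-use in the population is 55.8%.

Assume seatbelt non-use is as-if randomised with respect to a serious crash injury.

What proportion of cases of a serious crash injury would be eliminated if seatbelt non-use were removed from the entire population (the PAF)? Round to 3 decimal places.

PAF ≈ 0.538

p₁ = 0.482, p₀ = 0.156.
Overall risk P(Y=1) = π·p₁ + (1−π)·p₀ = 0.558×0.482 + 0.442×0.156 = 0.33791.
Under exogeneity, PAF = [P(Y=1) − p₀] / P(Y=1).
PAF = (0.33791 − 0.156) / 0.33791 ≈ 0.5383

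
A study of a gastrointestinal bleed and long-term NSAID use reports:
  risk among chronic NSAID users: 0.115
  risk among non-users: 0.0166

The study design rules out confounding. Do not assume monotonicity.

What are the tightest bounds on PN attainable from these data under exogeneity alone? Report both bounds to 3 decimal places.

0.856 ≤ PN ≤ 1.000

Let p₁ = 0.115, p₀ = 0.0166.
Under exogeneity alone the bounds on PN are max{0,(p₁−p₀)/p₁} ≤ PN ≤ min{1,(1−p₀)/p₁}.
  lower = (p₁ − p₀)/p₁ = 0.0984 / 0.115 ≈ 0.8557
  upper = min{1, (1 − p₀)/p₁} = 0.9834 / 0.115 ≈ 8.5513 → capped at 1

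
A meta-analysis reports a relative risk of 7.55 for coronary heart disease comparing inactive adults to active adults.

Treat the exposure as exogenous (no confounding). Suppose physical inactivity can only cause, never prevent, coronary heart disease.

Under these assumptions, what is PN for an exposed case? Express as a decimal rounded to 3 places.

Under exogeneity and monotonicity, PN = (RR − 1) / RR = 1 − 1/RR.
PN = (7.55 − 1) / 7.55 = 6.55 / 7.55 ≈ 0.8675

PN ≈ 0.868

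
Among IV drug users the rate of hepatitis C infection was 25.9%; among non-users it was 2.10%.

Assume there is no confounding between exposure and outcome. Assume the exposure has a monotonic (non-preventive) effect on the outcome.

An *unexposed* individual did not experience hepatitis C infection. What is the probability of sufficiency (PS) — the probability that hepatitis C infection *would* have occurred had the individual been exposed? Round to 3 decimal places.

PS ≈ 0.243

p₁ = 0.259, p₀ = 0.021.
Under exogeneity and monotonicity, PS = (p₁ − p₀) / (1 − p₀).
PS = (0.259 − 0.021) / (1 − 0.021) = 0.238 / 0.979 ≈ 0.2431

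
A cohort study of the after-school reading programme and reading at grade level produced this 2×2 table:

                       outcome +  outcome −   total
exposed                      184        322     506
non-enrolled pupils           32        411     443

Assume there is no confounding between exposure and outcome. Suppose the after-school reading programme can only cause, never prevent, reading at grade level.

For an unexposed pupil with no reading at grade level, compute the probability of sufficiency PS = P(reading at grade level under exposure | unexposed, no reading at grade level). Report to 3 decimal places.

PS ≈ 0.314

p₁ = P(outcome | exposed) = 184/506 = 0.36364
p₀ = P(outcome | unexposed) = 32/443 = 0.072235
Under exogeneity and monotonicity, PS = (p₁ − p₀)/(1 − p₀).
PS = (0.36364 − 0.072235) / 0.92777 ≈ 0.3141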